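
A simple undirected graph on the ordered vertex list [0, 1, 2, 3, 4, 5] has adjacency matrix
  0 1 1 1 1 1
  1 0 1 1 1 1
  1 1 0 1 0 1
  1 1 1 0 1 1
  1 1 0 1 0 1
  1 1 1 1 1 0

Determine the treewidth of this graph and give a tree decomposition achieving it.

Each bag holds 5 vertices, so the decomposition has width 4, which upper-bounds the treewidth. Conversely, {0, 1, 2, 3, 5} is a clique of size 5, and the vertices of any clique must share a bag in every tree decomposition; so some bag has ≥ 5 vertices and tw(G) ≥ 4. Hence tw(G) = 4 exactly.

Treewidth 4.
One optimal decomposition is:
Bags: B1 = {0, 1, 2, 3, 5}  B2 = {0, 1, 3, 4, 5}
Tree: B1–B2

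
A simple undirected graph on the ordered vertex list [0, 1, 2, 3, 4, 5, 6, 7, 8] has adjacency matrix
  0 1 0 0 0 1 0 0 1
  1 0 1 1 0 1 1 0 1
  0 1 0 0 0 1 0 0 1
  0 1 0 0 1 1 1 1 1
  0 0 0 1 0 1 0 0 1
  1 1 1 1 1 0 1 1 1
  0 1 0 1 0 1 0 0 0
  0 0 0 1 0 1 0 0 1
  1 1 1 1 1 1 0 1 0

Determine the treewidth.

3

A width-3 tree decomposition is:
Bags: B1 = {1, 3, 5, 8}  B2 = {3, 4, 5, 8}  B3 = {1, 2, 5, 8}  B4 = {1, 3, 5, 6}  B5 = {3, 5, 7, 8}  B6 = {0, 1, 5, 8}
Tree: B1–B2, B1–B3, B1–B4, B1–B5, B1–B6
Each bag holds 4 vertices, so the decomposition has width 3, which upper-bounds the treewidth. For the lower bound, the 4 vertices {0, 1, 5, 8} are pairwise adjacent, and any tree decomposition puts a clique entirely inside one bag — forcing width ≥ 3. Combining the bounds, tw(G) = 3.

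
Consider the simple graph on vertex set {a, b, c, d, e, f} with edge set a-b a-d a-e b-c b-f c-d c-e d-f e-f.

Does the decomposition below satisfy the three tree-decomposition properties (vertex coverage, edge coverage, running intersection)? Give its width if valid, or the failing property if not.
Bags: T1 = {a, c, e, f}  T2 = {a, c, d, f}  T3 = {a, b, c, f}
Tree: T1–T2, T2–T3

Yes; width 3.

Checking the three conditions: (i) the bags cover all of {a, b, c, d, e, f}; (ii) for each edge, some bag contains both endpoints; (iii) the bags containing any fixed vertex form a subtree. All hold, so the decomposition is valid with width 4 − 1 = 3.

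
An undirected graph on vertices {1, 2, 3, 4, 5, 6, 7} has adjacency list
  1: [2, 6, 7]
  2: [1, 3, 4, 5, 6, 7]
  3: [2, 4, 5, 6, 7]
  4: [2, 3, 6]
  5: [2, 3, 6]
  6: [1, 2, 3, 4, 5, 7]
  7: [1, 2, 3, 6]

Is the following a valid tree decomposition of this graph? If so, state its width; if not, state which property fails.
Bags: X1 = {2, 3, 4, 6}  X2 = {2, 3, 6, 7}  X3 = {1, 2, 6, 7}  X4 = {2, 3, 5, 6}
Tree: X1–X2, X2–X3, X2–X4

Yes; width 3.

Every vertex of G appears in some bag (union = {1, 2, 3, 4, 5, 6, 7}); every edge is covered by a bag; and for each vertex v the set of bags containing v is connected in the bag tree. The decomposition is therefore valid. The largest bag has 4 vertices, so the width is 3.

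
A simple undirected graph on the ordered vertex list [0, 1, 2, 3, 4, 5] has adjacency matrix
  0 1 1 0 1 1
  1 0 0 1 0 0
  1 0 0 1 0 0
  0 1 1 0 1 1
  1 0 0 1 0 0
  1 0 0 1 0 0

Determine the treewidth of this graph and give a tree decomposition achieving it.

Treewidth 2.
One optimal decomposition is:
Bags: B1 = {0, 3, 5}  B2 = {0, 1, 3}  B3 = {0, 2, 3}  B4 = {0, 3, 4}
Tree: B1–B2, B2–B3, B3–B4

Each bag holds 3 vertices, so the decomposition has width 2, which upper-bounds the treewidth. Since 0–5–3–1–0 is a cycle in G, G is not acyclic. Forests are exactly the graphs of treewidth ≤ 1, so tw(G) ≥ 2. The upper and lower bounds meet at 2, so that is the treewidth.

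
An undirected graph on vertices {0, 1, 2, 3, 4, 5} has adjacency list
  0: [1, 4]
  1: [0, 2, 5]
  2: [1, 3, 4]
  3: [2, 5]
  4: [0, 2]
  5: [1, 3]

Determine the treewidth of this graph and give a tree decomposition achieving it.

Treewidth 2.
One such decomposition:
Bags: B1 = {0, 1, 4}  B2 = {1, 2, 4}  B3 = {1, 2, 5}  B4 = {2, 3, 5}
Tree: B1–B2, B2–B3, B3–B4

The largest bag has 3 vertices, giving width 2; this decomposition certifies tw(G) ≤ 2. Since 0–4–2–1–0 is a cycle in G, G is not acyclic. Forests are exactly the graphs of treewidth ≤ 1, so tw(G) ≥ 2. Hence tw(G) = 2 exactly.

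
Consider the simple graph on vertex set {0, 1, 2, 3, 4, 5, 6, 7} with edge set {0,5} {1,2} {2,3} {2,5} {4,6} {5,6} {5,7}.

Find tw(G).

1

A width-1 tree decomposition is:
Bags: B1 = {5, 6}  B2 = {2, 5}  B3 = {1, 2}  B4 = {0, 5}  B5 = {5, 7}  B6 = {4, 6}  B7 = {2, 3}
Tree: B1–B2, B2–B3, B2–B4, B1–B5, B1–B6, B3–B7
Each bag holds 2 vertices, so the decomposition has width 1, which upper-bounds the treewidth. Since G has at least one edge (e.g. 6–5), it is not an edgeless graph, so tw(G) ≥ 1. Hence tw(G) = 1 exactly.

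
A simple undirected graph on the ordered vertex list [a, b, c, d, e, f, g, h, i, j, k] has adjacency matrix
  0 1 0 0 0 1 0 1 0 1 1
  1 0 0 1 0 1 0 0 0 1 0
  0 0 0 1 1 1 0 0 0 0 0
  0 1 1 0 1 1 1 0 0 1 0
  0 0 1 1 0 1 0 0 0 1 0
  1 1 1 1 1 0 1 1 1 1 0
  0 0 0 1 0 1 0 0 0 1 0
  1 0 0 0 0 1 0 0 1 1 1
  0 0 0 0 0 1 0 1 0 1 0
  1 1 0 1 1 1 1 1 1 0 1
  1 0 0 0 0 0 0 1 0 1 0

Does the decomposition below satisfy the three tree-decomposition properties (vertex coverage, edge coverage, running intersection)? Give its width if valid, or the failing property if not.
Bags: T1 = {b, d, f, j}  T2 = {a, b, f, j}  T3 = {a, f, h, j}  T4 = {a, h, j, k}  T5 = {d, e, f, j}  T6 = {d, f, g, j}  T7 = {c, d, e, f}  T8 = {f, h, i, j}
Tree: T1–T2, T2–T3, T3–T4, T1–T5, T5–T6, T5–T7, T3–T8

Vertex coverage: the bags together contain {a, b, c, d, e, f, g, h, i, j, k}, the full vertex set. Edge coverage: each edge of G has both endpoints in at least one bag. Running intersection: for every vertex, the bags containing it form a connected subtree. All three properties hold, so this is a valid tree decomposition of width max|bag| − 1 = 3, and hence tw(G) ≤ 3.

Yes; width 3.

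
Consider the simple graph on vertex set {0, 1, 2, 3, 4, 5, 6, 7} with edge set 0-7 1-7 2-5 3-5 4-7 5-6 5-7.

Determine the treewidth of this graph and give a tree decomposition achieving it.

Each bag holds 2 vertices, so the decomposition has width 1, which upper-bounds the treewidth. Since G has at least one edge (e.g. 0–7), it is not an edgeless graph, so tw(G) ≥ 1. The upper and lower bounds meet at 1, so that is the treewidth.

Treewidth 1.
One optimal decomposition is:
Bags: B1 = {0, 7}  B2 = {4, 7}  B3 = {5, 7}  B4 = {2, 5}  B5 = {1, 7}  B6 = {5, 6}  B7 = {3, 5}
Tree: B1–B2, B1–B3, B3–B4, B2–B5, B3–B6, B6–B7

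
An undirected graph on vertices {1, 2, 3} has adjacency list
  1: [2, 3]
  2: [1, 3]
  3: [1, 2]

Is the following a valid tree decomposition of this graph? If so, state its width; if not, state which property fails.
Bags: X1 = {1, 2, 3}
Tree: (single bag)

Every vertex of G appears in some bag (union = {1, 2, 3}); every edge is covered by a bag; and for each vertex v the set of bags containing v is connected in the bag tree. The decomposition is therefore valid. The largest bag has 3 vertices, so the width is 2.

Yes; width 2.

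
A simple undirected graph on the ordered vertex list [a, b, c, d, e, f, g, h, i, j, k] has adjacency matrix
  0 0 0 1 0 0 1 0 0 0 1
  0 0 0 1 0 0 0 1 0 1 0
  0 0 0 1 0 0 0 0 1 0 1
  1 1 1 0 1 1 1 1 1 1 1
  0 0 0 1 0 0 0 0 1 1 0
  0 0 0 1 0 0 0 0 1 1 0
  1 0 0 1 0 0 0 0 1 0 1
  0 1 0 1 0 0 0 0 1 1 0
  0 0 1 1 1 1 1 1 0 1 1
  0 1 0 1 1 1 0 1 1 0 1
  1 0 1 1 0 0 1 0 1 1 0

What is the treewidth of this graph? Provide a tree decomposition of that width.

Every bag has size at most 4, so the width is 4 − 1 = 3 and tw(G) ≤ 3. On the other hand G contains the 4-clique {a, d, g, k}. A clique must lie in a single bag of any decomposition, so no decomposition can have width below 3. Therefore the treewidth is 3.

Treewidth 3.
One optimal decomposition is:
Bags: B1 = {d, i, j, k}  B2 = {d, g, i, k}  B3 = {c, d, i, k}  B4 = {d, h, i, j}  B5 = {a, d, g, k}  B6 = {d, f, i, j}  B7 = {b, d, h, j}  B8 = {d, e, i, j}
Tree: B1–B2, B2–B3, B1–B4, B2–B5, B4–B6, B4–B7, B1–B8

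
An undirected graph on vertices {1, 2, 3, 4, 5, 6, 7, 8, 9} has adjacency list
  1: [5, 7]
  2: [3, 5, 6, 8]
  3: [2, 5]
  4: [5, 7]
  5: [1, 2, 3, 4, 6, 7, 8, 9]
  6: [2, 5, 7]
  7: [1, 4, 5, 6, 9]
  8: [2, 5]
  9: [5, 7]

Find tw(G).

A width-2 tree decomposition is:
Bags: B1 = {1, 5, 7}  B2 = {5, 7, 9}  B3 = {5, 6, 7}  B4 = {4, 5, 7}  B5 = {2, 5, 6}  B6 = {2, 3, 5}  B7 = {2, 5, 8}
Tree: B1–B2, B1–B3, B3–B4, B3–B5, B5–B6, B6–B7
The largest bag has 3 vertices, giving width 2; this decomposition certifies tw(G) ≤ 2. For the lower bound, the 3 vertices {2, 5, 8} are pairwise adjacent, and any tree decomposition puts a clique entirely inside one bag — forcing width ≥ 2. Hence tw(G) = 2 exactly.

2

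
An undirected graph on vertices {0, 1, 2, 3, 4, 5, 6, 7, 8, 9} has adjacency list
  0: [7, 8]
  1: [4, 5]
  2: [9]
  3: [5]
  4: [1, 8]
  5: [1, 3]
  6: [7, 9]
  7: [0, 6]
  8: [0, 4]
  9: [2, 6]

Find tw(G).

1

A width-1 tree decomposition is:
Bags: B1 = {3, 5}  B2 = {1, 5}  B3 = {1, 4}  B4 = {4, 8}  B5 = {0, 8}  B6 = {0, 7}  B7 = {6, 7}  B8 = {6, 9}  B9 = {2, 9}
Tree: B1–B2, B2–B3, B3–B4, B4–B5, B5–B6, B6–B7, B7–B8, B8–B9
Each bag holds 2 vertices, so the decomposition has width 1, which upper-bounds the treewidth. G has an edge, so its treewidth is at least 1. The upper and lower bounds meet at 1, so that is the treewidth.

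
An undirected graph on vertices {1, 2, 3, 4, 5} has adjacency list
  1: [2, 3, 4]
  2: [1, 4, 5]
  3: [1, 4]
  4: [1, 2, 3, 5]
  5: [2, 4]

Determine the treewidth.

2

A width-2 tree decomposition is:
Bags: B1 = {1, 3, 4}  B2 = {1, 2, 4}  B3 = {2, 4, 5}
Tree: B1–B2, B2–B3
Each bag holds 3 vertices, so the decomposition has width 2, which upper-bounds the treewidth. Conversely, {1, 2, 4} is a clique of size 3, and the vertices of any clique must share a bag in every tree decomposition; so some bag has ≥ 3 vertices and tw(G) ≥ 2. Hence tw(G) = 2 exactly.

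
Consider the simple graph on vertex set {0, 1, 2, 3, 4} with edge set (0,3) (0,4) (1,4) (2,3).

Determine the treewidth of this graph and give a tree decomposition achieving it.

Treewidth 1.
One such decomposition:
Bags: B1 = {0, 4}  B2 = {1, 4}  B3 = {0, 3}  B4 = {2, 3}
Tree: B1–B2, B1–B3, B3–B4

Each bag holds 2 vertices, so the decomposition has width 1, which upper-bounds the treewidth. G has an edge, so its treewidth is at least 1. Therefore the treewidth is 1.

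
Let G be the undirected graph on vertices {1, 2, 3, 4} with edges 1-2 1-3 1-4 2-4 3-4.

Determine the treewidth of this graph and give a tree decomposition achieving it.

Every bag has size at most 3, so the width is 3 − 1 = 2 and tw(G) ≤ 2. Conversely, {1, 2, 4} is a clique of size 3, and the vertices of any clique must share a bag in every tree decomposition; so some bag has ≥ 3 vertices and tw(G) ≥ 2. Combining the bounds, tw(G) = 2.

Treewidth 2.
One optimal decomposition is:
Bags: B1 = {1, 2, 4}  B2 = {1, 3, 4}
Tree: B1–B2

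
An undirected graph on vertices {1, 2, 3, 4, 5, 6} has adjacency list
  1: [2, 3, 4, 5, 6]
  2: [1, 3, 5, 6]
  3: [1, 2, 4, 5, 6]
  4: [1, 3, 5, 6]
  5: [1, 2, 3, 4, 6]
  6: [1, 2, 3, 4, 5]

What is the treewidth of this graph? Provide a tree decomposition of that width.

Treewidth 4.
One optimal decomposition is:
Bags: B1 = {1, 2, 3, 5, 6}  B2 = {1, 3, 4, 5, 6}
Tree: B1–B2

Each bag holds 5 vertices, so the decomposition has width 4, which upper-bounds the treewidth. For the lower bound, the 5 vertices {1, 2, 3, 5, 6} are pairwise adjacent, and any tree decomposition puts a clique entirely inside one bag — forcing width ≥ 4. Hence tw(G) = 4 exactly.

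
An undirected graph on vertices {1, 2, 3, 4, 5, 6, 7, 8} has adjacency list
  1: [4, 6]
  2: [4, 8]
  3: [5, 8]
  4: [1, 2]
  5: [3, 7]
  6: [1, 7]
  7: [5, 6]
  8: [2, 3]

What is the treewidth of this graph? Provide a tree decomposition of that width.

Treewidth 2.
Bags: B1 = {1, 4, 6}  B2 = {2, 4, 6}  B3 = {2, 6, 8}  B4 = {3, 6, 8}  B5 = {3, 5, 6}  B6 = {5, 6, 7}
Tree: B1–B2, B2–B3, B3–B4, B4–B5, B5–B6

Each bag holds 3 vertices, so the decomposition has width 2, which upper-bounds the treewidth. Since 6–1–4–2–8–3–5–7–6 is a cycle in G, G is not acyclic. Forests are exactly the graphs of treewidth ≤ 1, so tw(G) ≥ 2. Combining the bounds, tw(G) = 2.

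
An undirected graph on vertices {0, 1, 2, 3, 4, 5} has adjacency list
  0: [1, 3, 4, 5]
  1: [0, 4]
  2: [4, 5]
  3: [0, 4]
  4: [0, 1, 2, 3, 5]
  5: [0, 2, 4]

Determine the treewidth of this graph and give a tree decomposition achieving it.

Each bag holds 3 vertices, so the decomposition has width 2, which upper-bounds the treewidth. For the lower bound, the 3 vertices {0, 1, 4} are pairwise adjacent, and any tree decomposition puts a clique entirely inside one bag — forcing width ≥ 2. Therefore the treewidth is 2.

Treewidth 2.
One optimal decomposition is:
Bags: B1 = {0, 1, 4}  B2 = {0, 4, 5}  B3 = {0, 3, 4}  B4 = {2, 4, 5}
Tree: B1–B2, B1–B3, B2–B4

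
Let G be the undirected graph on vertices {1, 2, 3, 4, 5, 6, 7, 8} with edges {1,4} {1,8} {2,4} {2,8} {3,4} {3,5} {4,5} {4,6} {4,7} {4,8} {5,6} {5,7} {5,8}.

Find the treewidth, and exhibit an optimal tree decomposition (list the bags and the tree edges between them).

Treewidth 2.
One such decomposition:
Bags: B1 = {4, 5, 8}  B2 = {2, 4, 8}  B3 = {3, 4, 5}  B4 = {4, 5, 6}  B5 = {1, 4, 8}  B6 = {4, 5, 7}
Tree: B1–B2, B1–B3, B1–B4, B2–B5, B4–B6

The largest bag has 3 vertices, giving width 2; this decomposition certifies tw(G) ≤ 2. Conversely, {1, 4, 8} is a clique of size 3, and the vertices of any clique must share a bag in every tree decomposition; so some bag has ≥ 3 vertices and tw(G) ≥ 2. Therefore the treewidth is 2.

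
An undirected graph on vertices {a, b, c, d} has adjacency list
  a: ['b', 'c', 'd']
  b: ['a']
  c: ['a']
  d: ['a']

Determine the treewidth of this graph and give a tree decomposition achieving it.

The largest bag has 2 vertices, giving width 1; this decomposition certifies tw(G) ≤ 1. Since G has at least one edge (e.g. d–a), it is not an edgeless graph, so tw(G) ≥ 1. Combining the bounds, tw(G) = 1.

Treewidth 1.
Bags: B1 = {a, d}  B2 = {a, c}  B3 = {a, b}
Tree: B1–B2, B1–B3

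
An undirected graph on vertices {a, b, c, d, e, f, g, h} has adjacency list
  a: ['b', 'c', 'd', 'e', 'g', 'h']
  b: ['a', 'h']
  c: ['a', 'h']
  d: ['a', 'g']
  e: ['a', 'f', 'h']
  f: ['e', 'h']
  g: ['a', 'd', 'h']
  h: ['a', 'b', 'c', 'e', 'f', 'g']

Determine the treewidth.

2

A width-2 tree decomposition is:
Bags: B1 = {a, e, h}  B2 = {a, b, h}  B3 = {a, g, h}  B4 = {e, f, h}  B5 = {a, d, g}  B6 = {a, c, h}
Tree: B1–B2, B1–B3, B1–B4, B3–B5, B1–B6
Every bag has size at most 3, so the width is 3 − 1 = 2 and tw(G) ≤ 2. Conversely, {a, d, g} is a clique of size 3, and the vertices of any clique must share a bag in every tree decomposition; so some bag has ≥ 3 vertices and tw(G) ≥ 2. The upper and lower bounds meet at 2, so that is the treewidth.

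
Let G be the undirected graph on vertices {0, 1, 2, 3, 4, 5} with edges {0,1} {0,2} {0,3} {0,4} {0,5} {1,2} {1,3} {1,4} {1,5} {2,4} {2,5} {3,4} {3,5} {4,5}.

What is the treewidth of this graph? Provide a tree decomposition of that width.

Each bag holds 5 vertices, so the decomposition has width 4, which upper-bounds the treewidth. Conversely, {0, 1, 2, 4, 5} is a clique of size 5, and the vertices of any clique must share a bag in every tree decomposition; so some bag has ≥ 5 vertices and tw(G) ≥ 4. Hence tw(G) = 4 exactly.

Treewidth 4.
One optimal decomposition is:
Bags: B1 = {0, 1, 3, 4, 5}  B2 = {0, 1, 2, 4, 5}
Tree: B1–B2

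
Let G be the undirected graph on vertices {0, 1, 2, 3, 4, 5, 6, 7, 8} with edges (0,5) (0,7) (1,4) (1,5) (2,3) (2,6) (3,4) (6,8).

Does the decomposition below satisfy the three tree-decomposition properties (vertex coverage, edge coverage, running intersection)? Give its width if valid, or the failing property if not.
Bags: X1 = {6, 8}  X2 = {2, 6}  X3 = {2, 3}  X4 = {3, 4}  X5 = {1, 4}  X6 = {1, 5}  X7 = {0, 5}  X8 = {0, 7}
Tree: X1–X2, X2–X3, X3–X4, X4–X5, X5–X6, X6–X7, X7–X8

Every vertex of G appears in some bag (union = {0, 1, 2, 3, 4, 5, 6, 7, 8}); every edge is covered by a bag; and for each vertex v the set of bags containing v is connected in the bag tree. The decomposition is therefore valid. The largest bag has 2 vertices, so the width is 1.

Yes; width 1.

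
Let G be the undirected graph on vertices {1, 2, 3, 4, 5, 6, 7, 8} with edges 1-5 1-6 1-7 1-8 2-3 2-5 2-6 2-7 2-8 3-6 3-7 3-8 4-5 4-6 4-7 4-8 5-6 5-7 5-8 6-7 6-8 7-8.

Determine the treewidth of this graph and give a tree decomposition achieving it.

Treewidth 4.
One such decomposition:
Bags: B1 = {2, 5, 6, 7, 8}  B2 = {1, 5, 6, 7, 8}  B3 = {4, 5, 6, 7, 8}  B4 = {2, 3, 6, 7, 8}
Tree: B1–B2, B1–B3, B1–B4

Each bag holds 5 vertices, so the decomposition has width 4, which upper-bounds the treewidth. For the lower bound, the 5 vertices {2, 3, 6, 7, 8} are pairwise adjacent, and any tree decomposition puts a clique entirely inside one bag — forcing width ≥ 4. The upper and lower bounds meet at 4, so that is the treewidth.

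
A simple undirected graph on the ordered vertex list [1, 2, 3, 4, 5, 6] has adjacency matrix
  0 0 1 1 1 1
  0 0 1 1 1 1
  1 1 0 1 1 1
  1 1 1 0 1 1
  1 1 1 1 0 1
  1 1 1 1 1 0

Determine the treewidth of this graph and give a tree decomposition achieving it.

Each bag holds 5 vertices, so the decomposition has width 4, which upper-bounds the treewidth. Conversely, {1, 3, 4, 5, 6} is a clique of size 5, and the vertices of any clique must share a bag in every tree decomposition; so some bag has ≥ 5 vertices and tw(G) ≥ 4. The upper and lower bounds meet at 4, so that is the treewidth.

Treewidth 4.
One such decomposition:
Bags: B1 = {1, 3, 4, 5, 6}  B2 = {2, 3, 4, 5, 6}
Tree: B1–B2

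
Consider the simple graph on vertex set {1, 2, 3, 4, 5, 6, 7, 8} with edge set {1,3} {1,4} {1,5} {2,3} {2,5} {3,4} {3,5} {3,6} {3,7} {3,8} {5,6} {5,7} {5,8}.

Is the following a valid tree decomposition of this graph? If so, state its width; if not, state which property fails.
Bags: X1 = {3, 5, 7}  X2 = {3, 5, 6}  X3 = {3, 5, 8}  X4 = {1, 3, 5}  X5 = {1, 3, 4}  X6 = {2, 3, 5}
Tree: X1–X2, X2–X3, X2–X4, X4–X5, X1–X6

Yes; width 2.

Every vertex of G appears in some bag (union = {1, 2, 3, 4, 5, 6, 7, 8}); every edge is covered by a bag; and for each vertex v the set of bags containing v is connected in the bag tree. The decomposition is therefore valid. The largest bag has 3 vertices, so the width is 2.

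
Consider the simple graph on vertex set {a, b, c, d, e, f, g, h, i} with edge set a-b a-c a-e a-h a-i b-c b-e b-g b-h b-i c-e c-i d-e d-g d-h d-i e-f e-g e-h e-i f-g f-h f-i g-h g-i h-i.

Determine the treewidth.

4

A width-4 tree decomposition is:
Bags: B1 = {b, e, g, h, i}  B2 = {a, b, e, h, i}  B3 = {e, f, g, h, i}  B4 = {d, e, g, h, i}  B5 = {a, b, c, e, i}
Tree: B1–B2, B1–B3, B3–B4, B2–B5
Each bag holds 5 vertices, so the decomposition has width 4, which upper-bounds the treewidth. Conversely, {d, e, g, h, i} is a clique of size 5, and the vertices of any clique must share a bag in every tree decomposition; so some bag has ≥ 5 vertices and tw(G) ≥ 4. The upper and lower bounds meet at 4, so that is the treewidth.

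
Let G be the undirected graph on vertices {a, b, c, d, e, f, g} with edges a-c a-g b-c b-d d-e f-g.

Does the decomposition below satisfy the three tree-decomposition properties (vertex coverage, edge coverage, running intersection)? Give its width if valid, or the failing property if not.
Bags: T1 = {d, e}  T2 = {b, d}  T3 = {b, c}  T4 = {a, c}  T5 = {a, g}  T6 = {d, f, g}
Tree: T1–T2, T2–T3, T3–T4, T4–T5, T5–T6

A tree decomposition must satisfy three properties: every vertex lies in some bag; for every edge, both endpoints lie together in some bag; and for every vertex, the bags containing it form a connected subtree. Here bags containing vertex d are not connected in the tree, so the decomposition is invalid.

No — bags containing vertex d are not connected in the tree.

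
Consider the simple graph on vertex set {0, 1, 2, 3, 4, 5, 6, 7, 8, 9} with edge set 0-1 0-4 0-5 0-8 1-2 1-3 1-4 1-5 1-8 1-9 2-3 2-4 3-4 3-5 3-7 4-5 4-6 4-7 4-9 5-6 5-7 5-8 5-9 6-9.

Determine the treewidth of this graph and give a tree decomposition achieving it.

The largest bag has 4 vertices, giving width 3; this decomposition certifies tw(G) ≤ 3. For the lower bound, the 4 vertices {0, 1, 5, 8} are pairwise adjacent, and any tree decomposition puts a clique entirely inside one bag — forcing width ≥ 3. Hence tw(G) = 3 exactly.

Treewidth 3.
One such decomposition:
Bags: B1 = {0, 1, 4, 5}  B2 = {1, 3, 4, 5}  B3 = {0, 1, 5, 8}  B4 = {1, 2, 3, 4}  B5 = {1, 4, 5, 9}  B6 = {3, 4, 5, 7}  B7 = {4, 5, 6, 9}
Tree: B1–B2, B1–B3, B2–B4, B1–B5, B2–B6, B5–B7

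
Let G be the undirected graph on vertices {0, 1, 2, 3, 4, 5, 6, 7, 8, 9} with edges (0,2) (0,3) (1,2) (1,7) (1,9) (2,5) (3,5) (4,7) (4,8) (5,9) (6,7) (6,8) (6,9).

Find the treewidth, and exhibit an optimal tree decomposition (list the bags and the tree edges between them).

Every bag has size at most 3, so the width is 3 − 1 = 2 and tw(G) ≤ 2. Since 8–4–7–6–8 is a cycle in G, G is not acyclic. Forests are exactly the graphs of treewidth ≤ 1, so tw(G) ≥ 2. Therefore the treewidth is 2.

Treewidth 2.
One such decomposition:
Bags: B1 = {4, 6, 8}  B2 = {4, 6, 7}  B3 = {6, 7, 9}  B4 = {1, 7, 9}  B5 = {1, 5, 9}  B6 = {1, 2, 5}  B7 = {2, 3, 5}  B8 = {0, 2, 3}
Tree: B1–B2, B2–B3, B3–B4, B4–B5, B5–B6, B6–B7, B7–B8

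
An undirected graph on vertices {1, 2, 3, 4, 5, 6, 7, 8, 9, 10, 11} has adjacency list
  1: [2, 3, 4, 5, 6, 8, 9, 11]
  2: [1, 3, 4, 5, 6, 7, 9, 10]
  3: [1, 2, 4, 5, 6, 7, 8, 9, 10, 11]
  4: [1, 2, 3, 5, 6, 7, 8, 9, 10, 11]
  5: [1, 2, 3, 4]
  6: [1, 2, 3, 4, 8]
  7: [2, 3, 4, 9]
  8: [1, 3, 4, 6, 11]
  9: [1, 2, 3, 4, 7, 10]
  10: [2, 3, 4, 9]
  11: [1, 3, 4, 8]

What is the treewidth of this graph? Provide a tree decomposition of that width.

The largest bag has 5 vertices, giving width 4; this decomposition certifies tw(G) ≤ 4. Conversely, {1, 3, 4, 8, 11} is a clique of size 5, and the vertices of any clique must share a bag in every tree decomposition; so some bag has ≥ 5 vertices and tw(G) ≥ 4. Hence tw(G) = 4 exactly.

Treewidth 4.
Bags: B1 = {1, 2, 3, 4, 6}  B2 = {1, 3, 4, 6, 8}  B3 = {1, 2, 3, 4, 5}  B4 = {1, 2, 3, 4, 9}  B5 = {2, 3, 4, 9, 10}  B6 = {2, 3, 4, 7, 9}  B7 = {1, 3, 4, 8, 11}
Tree: B1–B2, B1–B3, B1–B4, B4–B5, B5–B6, B2–B7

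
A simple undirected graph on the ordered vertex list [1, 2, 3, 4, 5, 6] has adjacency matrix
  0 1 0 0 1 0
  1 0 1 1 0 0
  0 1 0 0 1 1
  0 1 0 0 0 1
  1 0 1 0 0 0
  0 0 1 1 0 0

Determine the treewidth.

2

A width-2 tree decomposition is:
Bags: B1 = {1, 3, 5}  B2 = {1, 2, 3}  B3 = {2, 3, 6}  B4 = {2, 4, 6}
Tree: B1–B2, B2–B3, B3–B4
Every bag has size at most 3, so the width is 3 − 1 = 2 and tw(G) ≤ 2. Since 5–1–2–3–5 is a cycle in G, G is not acyclic. Forests are exactly the graphs of treewidth ≤ 1, so tw(G) ≥ 2. Hence tw(G) = 2 exactly.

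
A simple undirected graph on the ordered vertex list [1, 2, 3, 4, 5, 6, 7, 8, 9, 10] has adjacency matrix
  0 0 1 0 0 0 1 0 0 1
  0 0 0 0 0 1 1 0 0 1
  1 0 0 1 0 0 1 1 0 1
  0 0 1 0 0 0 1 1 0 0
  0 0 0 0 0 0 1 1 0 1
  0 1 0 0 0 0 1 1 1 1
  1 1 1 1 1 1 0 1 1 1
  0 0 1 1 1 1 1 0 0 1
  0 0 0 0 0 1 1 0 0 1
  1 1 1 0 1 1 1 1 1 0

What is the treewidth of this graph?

A width-3 tree decomposition is:
Bags: B1 = {3, 7, 8, 10}  B2 = {6, 7, 8, 10}  B3 = {2, 6, 7, 10}  B4 = {3, 4, 7, 8}  B5 = {1, 3, 7, 10}  B6 = {6, 7, 9, 10}  B7 = {5, 7, 8, 10}
Tree: B1–B2, B2–B3, B1–B4, B1–B5, B2–B6, B2–B7
Each bag holds 4 vertices, so the decomposition has width 3, which upper-bounds the treewidth. Conversely, {1, 3, 7, 10} is a clique of size 4, and the vertices of any clique must share a bag in every tree decomposition; so some bag has ≥ 4 vertices and tw(G) ≥ 3. Hence tw(G) = 3 exactly.

3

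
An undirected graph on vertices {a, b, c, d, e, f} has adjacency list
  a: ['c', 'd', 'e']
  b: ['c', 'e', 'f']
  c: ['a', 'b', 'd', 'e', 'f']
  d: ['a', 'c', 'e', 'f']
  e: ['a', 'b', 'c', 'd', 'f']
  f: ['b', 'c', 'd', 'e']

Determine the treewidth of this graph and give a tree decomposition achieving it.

The largest bag has 4 vertices, giving width 3; this decomposition certifies tw(G) ≤ 3. For the lower bound, the 4 vertices {c, d, e, f} are pairwise adjacent, and any tree decomposition puts a clique entirely inside one bag — forcing width ≥ 3. Hence tw(G) = 3 exactly.

Treewidth 3.
Bags: B1 = {c, d, e, f}  B2 = {b, c, e, f}  B3 = {a, c, d, e}
Tree: B1–B2, B1–B3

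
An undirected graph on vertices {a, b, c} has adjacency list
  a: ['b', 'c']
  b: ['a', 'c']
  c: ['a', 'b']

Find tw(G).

2

A width-2 tree decomposition is:
Bags: B1 = {a, b, c}
Tree: (single bag)
With just one bag of size 3, the width is 3 − 1 = 2, so tw(G) ≤ 2. On the other hand G contains the 3-clique {a, b, c}. A clique must lie in a single bag of any decomposition, so no decomposition can have width below 2. The upper and lower bounds meet at 2, so that is the treewidth.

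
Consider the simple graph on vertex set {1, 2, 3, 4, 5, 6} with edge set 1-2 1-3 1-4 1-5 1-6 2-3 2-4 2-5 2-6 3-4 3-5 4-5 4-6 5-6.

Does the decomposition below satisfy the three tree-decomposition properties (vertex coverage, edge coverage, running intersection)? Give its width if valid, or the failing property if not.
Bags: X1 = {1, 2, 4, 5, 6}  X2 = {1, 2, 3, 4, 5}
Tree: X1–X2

Vertex coverage: the bags together contain {1, 2, 3, 4, 5, 6}, the full vertex set. Edge coverage: each edge of G has both endpoints in at least one bag. Running intersection: for every vertex, the bags containing it form a connected subtree. All three properties hold, so this is a valid tree decomposition of width max|bag| − 1 = 4, and hence tw(G) ≤ 4.

Yes; width 4.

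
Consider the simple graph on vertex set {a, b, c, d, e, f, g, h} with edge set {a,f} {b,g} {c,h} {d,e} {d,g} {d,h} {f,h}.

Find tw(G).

A width-1 tree decomposition is:
Bags: B1 = {f, h}  B2 = {c, h}  B3 = {a, f}  B4 = {d, h}  B5 = {d, g}  B6 = {d, e}  B7 = {b, g}
Tree: B1–B2, B1–B3, B2–B4, B4–B5, B5–B6, B5–B7
The largest bag has 2 vertices, giving width 1; this decomposition certifies tw(G) ≤ 1. Since G has at least one edge (e.g. f–h), it is not an edgeless graph, so tw(G) ≥ 1. Combining the bounds, tw(G) = 1.

1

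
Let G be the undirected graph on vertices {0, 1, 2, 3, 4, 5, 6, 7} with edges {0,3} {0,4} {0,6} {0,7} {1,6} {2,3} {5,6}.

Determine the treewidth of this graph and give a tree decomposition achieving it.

Each bag holds 2 vertices, so the decomposition has width 1, which upper-bounds the treewidth. Since G has at least one edge (e.g. 6–0), it is not an edgeless graph, so tw(G) ≥ 1. Therefore the treewidth is 1.

Treewidth 1.
Bags: B1 = {0, 6}  B2 = {0, 3}  B3 = {0, 4}  B4 = {2, 3}  B5 = {5, 6}  B6 = {0, 7}  B7 = {1, 6}
Tree: B1–B2, B1–B3, B2–B4, B1–B5, B3–B6, B5–B7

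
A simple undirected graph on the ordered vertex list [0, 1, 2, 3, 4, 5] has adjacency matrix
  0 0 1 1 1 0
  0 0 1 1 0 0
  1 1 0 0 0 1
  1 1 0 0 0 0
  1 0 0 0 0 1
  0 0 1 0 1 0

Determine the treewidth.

A width-2 tree decomposition is:
Bags: B1 = {0, 1, 3}  B2 = {0, 1, 2}  B3 = {0, 2, 4}  B4 = {2, 4, 5}
Tree: B1–B2, B2–B3, B3–B4
Every bag has size at most 3, so the width is 3 − 1 = 2 and tw(G) ≤ 2. Since 3–1–2–0–3 is a cycle in G, G is not acyclic. Forests are exactly the graphs of treewidth ≤ 1, so tw(G) ≥ 2. Hence tw(G) = 2 exactly.

2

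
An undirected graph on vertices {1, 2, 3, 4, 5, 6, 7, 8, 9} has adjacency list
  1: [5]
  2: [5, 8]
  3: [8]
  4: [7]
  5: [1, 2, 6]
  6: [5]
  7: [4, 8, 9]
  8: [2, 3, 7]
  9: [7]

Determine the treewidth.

A width-1 tree decomposition is:
Bags: B1 = {7, 8}  B2 = {2, 8}  B3 = {4, 7}  B4 = {2, 5}  B5 = {7, 9}  B6 = {1, 5}  B7 = {5, 6}  B8 = {3, 8}
Tree: B1–B2, B1–B3, B2–B4, B1–B5, B4–B6, B4–B7, B2–B8
Each bag holds 2 vertices, so the decomposition has width 1, which upper-bounds the treewidth. Any graph with an edge has treewidth ≥ 1, and G has the edge 8–7. The upper and lower bounds meet at 1, so that is the treewidth.

1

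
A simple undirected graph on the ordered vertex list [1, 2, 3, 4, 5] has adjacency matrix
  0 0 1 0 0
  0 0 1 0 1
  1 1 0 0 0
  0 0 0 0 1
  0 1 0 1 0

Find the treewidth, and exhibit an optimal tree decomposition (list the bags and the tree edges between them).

Every bag has size at most 2, so the width is 2 − 1 = 1 and tw(G) ≤ 1. G has an edge, so its treewidth is at least 1. Combining the bounds, tw(G) = 1.

Treewidth 1.
One optimal decomposition is:
Bags: B1 = {4, 5}  B2 = {2, 5}  B3 = {2, 3}  B4 = {1, 3}
Tree: B1–B2, B2–B3, B3–B4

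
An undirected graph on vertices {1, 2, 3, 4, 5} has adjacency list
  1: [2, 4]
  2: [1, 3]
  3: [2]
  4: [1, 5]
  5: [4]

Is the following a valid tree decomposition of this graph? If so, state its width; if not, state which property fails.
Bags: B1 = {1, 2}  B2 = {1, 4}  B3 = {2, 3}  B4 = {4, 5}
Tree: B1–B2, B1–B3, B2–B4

Every vertex of G appears in some bag (union = {1, 2, 3, 4, 5}); every edge is covered by a bag; and for each vertex v the set of bags containing v is connected in the bag tree. The decomposition is therefore valid. The largest bag has 2 vertices, so the width is 1.

Yes; width 1.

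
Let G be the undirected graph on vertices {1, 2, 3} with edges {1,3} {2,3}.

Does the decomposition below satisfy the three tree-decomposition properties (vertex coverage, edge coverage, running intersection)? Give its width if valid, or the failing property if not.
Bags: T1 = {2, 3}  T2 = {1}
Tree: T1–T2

No — edge (3,1) lies in no bag.

A tree decomposition must satisfy three properties: every vertex lies in some bag; for every edge, both endpoints lie together in some bag; and for every vertex, the bags containing it form a connected subtree. Here edge (3,1) lies in no bag, so the decomposition is invalid.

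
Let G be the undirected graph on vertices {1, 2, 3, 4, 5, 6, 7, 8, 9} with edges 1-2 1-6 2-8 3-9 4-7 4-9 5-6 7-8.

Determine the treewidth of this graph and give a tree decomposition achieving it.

Each bag holds 2 vertices, so the decomposition has width 1, which upper-bounds the treewidth. Any graph with an edge has treewidth ≥ 1, and G has the edge 5–6. Therefore the treewidth is 1.

Treewidth 1.
One such decomposition:
Bags: B1 = {5, 6}  B2 = {1, 6}  B3 = {1, 2}  B4 = {2, 8}  B5 = {7, 8}  B6 = {4, 7}  B7 = {4, 9}  B8 = {3, 9}
Tree: B1–B2, B2–B3, B3–B4, B4–B5, B5–B6, B6–B7, B7–B8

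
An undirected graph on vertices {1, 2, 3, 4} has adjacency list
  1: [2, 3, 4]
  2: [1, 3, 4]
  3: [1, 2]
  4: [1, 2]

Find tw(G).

2

A width-2 tree decomposition is:
Bags: B1 = {1, 2, 3}  B2 = {1, 2, 4}
Tree: B1–B2
The largest bag has 3 vertices, giving width 2; this decomposition certifies tw(G) ≤ 2. On the other hand G contains the 3-clique {1, 2, 3}. A clique must lie in a single bag of any decomposition, so no decomposition can have width below 2. The upper and lower bounds meet at 2, so that is the treewidth.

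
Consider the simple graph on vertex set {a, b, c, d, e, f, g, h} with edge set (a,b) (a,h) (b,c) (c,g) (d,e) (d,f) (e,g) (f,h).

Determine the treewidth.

A width-2 tree decomposition is:
Bags: B1 = {b, c, g}  B2 = {a, b, g}  B3 = {a, g, h}  B4 = {f, g, h}  B5 = {d, f, g}  B6 = {d, e, g}
Tree: B1–B2, B2–B3, B3–B4, B4–B5, B5–B6
The largest bag has 3 vertices, giving width 2; this decomposition certifies tw(G) ≤ 2. For the lower bound, G contains the cycle g–c–b–a–h–f–d–e–g, so G is not a forest; only forests have treewidth ≤ 1, hence tw(G) ≥ 2. Therefore the treewidth is 2.

2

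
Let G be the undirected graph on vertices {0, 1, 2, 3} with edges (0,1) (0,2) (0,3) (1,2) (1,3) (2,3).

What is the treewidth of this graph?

A width-3 tree decomposition is:
Bags: B1 = {0, 1, 2, 3}
Tree: (single bag)
A single bag containing all 4 vertices is trivially a valid decomposition of width 3. For the lower bound, the 4 vertices {0, 1, 2, 3} are pairwise adjacent, and any tree decomposition puts a clique entirely inside one bag — forcing width ≥ 3. Combining the bounds, tw(G) = 3.

3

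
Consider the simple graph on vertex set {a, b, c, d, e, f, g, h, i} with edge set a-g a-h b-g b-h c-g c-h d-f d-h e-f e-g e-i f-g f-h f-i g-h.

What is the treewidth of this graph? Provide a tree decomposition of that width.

Treewidth 2.
One such decomposition:
Bags: B1 = {c, g, h}  B2 = {f, g, h}  B3 = {e, f, g}  B4 = {a, g, h}  B5 = {e, f, i}  B6 = {b, g, h}  B7 = {d, f, h}
Tree: B1–B2, B2–B3, B2–B4, B3–B5, B4–B6, B2–B7

The largest bag has 3 vertices, giving width 2; this decomposition certifies tw(G) ≤ 2. Conversely, {d, f, h} is a clique of size 3, and the vertices of any clique must share a bag in every tree decomposition; so some bag has ≥ 3 vertices and tw(G) ≥ 2. Hence tw(G) = 2 exactly.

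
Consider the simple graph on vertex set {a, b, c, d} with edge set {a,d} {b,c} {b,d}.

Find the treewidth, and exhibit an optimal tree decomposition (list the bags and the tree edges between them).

The largest bag has 2 vertices, giving width 1; this decomposition certifies tw(G) ≤ 1. Since G has at least one edge (e.g. a–d), it is not an edgeless graph, so tw(G) ≥ 1. Therefore the treewidth is 1.

Treewidth 1.
One optimal decomposition is:
Bags: B1 = {a, d}  B2 = {b, d}  B3 = {b, c}
Tree: B1–B2, B2–B3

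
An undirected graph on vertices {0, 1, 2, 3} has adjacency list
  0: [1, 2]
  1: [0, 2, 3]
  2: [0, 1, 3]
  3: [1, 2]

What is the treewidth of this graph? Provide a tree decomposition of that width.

Treewidth 2.
One such decomposition:
Bags: B1 = {0, 1, 2}  B2 = {1, 2, 3}
Tree: B1–B2

Each bag holds 3 vertices, so the decomposition has width 2, which upper-bounds the treewidth. On the other hand G contains the 3-clique {0, 1, 2}. A clique must lie in a single bag of any decomposition, so no decomposition can have width below 2. Therefore the treewidth is 2.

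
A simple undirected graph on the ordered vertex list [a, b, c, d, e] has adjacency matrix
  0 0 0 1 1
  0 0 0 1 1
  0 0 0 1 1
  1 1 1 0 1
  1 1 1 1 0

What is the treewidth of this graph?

2

A width-2 tree decomposition is:
Bags: B1 = {c, d, e}  B2 = {a, d, e}  B3 = {b, d, e}
Tree: B1–B2, B1–B3
Every bag has size at most 3, so the width is 3 − 1 = 2 and tw(G) ≤ 2. Conversely, {c, d, e} is a clique of size 3, and the vertices of any clique must share a bag in every tree decomposition; so some bag has ≥ 3 vertices and tw(G) ≥ 2. Combining the bounds, tw(G) = 2.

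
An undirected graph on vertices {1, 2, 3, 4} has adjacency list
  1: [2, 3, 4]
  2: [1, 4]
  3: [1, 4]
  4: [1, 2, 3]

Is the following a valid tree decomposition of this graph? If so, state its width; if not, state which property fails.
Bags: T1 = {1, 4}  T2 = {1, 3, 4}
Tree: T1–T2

No — vertex 2 appears in no bag.

A tree decomposition must satisfy three properties: every vertex lies in some bag; for every edge, both endpoints lie together in some bag; and for every vertex, the bags containing it form a connected subtree. Here vertex 2 appears in no bag, so the decomposition is invalid.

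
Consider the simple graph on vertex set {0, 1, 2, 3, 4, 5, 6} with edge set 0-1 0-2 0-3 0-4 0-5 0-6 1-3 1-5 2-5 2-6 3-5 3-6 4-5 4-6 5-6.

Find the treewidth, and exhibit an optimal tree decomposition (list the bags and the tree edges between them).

Treewidth 3.
One optimal decomposition is:
Bags: B1 = {0, 2, 5, 6}  B2 = {0, 3, 5, 6}  B3 = {0, 1, 3, 5}  B4 = {0, 4, 5, 6}
Tree: B1–B2, B2–B3, B1–B4

Each bag holds 4 vertices, so the decomposition has width 3, which upper-bounds the treewidth. Conversely, {0, 1, 3, 5} is a clique of size 4, and the vertices of any clique must share a bag in every tree decomposition; so some bag has ≥ 4 vertices and tw(G) ≥ 3. Combining the bounds, tw(G) = 3.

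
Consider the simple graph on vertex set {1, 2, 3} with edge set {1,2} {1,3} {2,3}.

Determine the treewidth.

2

A width-2 tree decomposition is:
Bags: B1 = {1, 2, 3}
Tree: (single bag)
With just one bag of size 3, the width is 3 − 1 = 2, so tw(G) ≤ 2. On the other hand G contains the 3-clique {1, 2, 3}. A clique must lie in a single bag of any decomposition, so no decomposition can have width below 2. Hence tw(G) = 2 exactly.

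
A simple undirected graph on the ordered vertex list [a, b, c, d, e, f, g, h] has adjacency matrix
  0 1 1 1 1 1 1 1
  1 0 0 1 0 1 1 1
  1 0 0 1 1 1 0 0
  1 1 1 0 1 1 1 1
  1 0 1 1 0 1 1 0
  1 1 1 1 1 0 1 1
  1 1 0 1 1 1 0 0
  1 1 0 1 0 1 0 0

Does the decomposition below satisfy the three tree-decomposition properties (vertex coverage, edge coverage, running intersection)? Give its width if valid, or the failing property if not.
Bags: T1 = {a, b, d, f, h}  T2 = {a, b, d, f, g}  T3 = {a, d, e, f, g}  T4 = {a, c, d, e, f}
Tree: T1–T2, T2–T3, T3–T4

Yes; width 4.

Every vertex of G appears in some bag (union = {a, b, c, d, e, f, g, h}); every edge is covered by a bag; and for each vertex v the set of bags containing v is connected in the bag tree. The decomposition is therefore valid. The largest bag has 5 vertices, so the width is 4.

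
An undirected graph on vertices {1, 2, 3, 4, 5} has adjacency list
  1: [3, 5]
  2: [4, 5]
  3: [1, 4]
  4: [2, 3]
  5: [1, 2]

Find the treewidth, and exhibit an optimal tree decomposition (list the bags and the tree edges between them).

The largest bag has 3 vertices, giving width 2; this decomposition certifies tw(G) ≤ 2. For the lower bound, G contains the cycle 4–3–1–5–2–4, so G is not a forest; only forests have treewidth ≤ 1, hence tw(G) ≥ 2. Combining the bounds, tw(G) = 2.

Treewidth 2.
One such decomposition:
Bags: B1 = {1, 3, 4}  B2 = {1, 4, 5}  B3 = {2, 4, 5}
Tree: B1–B2, B2–B3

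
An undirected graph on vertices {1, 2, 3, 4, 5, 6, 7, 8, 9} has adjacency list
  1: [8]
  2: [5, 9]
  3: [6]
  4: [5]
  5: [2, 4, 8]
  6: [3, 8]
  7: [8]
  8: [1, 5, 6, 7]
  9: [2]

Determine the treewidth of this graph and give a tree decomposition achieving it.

Each bag holds 2 vertices, so the decomposition has width 1, which upper-bounds the treewidth. G has an edge, so its treewidth is at least 1. Combining the bounds, tw(G) = 1.

Treewidth 1.
One optimal decomposition is:
Bags: B1 = {3, 6}  B2 = {6, 8}  B3 = {5, 8}  B4 = {4, 5}  B5 = {1, 8}  B6 = {2, 5}  B7 = {7, 8}  B8 = {2, 9}
Tree: B1–B2, B2–B3, B3–B4, B3–B5, B4–B6, B3–B7, B6–B8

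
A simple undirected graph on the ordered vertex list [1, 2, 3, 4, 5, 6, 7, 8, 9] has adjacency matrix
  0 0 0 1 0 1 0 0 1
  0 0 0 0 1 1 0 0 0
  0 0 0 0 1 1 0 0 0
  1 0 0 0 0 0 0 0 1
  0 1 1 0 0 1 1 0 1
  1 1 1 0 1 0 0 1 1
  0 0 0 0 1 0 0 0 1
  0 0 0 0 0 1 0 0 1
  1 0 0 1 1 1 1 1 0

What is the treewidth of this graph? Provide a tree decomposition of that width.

Every bag has size at most 3, so the width is 3 − 1 = 2 and tw(G) ≤ 2. Conversely, {1, 4, 9} is a clique of size 3, and the vertices of any clique must share a bag in every tree decomposition; so some bag has ≥ 3 vertices and tw(G) ≥ 2. The upper and lower bounds meet at 2, so that is the treewidth.

Treewidth 2.
One optimal decomposition is:
Bags: B1 = {2, 5, 6}  B2 = {5, 6, 9}  B3 = {6, 8, 9}  B4 = {5, 7, 9}  B5 = {1, 6, 9}  B6 = {3, 5, 6}  B7 = {1, 4, 9}
Tree: B1–B2, B2–B3, B2–B4, B3–B5, B2–B6, B5–B7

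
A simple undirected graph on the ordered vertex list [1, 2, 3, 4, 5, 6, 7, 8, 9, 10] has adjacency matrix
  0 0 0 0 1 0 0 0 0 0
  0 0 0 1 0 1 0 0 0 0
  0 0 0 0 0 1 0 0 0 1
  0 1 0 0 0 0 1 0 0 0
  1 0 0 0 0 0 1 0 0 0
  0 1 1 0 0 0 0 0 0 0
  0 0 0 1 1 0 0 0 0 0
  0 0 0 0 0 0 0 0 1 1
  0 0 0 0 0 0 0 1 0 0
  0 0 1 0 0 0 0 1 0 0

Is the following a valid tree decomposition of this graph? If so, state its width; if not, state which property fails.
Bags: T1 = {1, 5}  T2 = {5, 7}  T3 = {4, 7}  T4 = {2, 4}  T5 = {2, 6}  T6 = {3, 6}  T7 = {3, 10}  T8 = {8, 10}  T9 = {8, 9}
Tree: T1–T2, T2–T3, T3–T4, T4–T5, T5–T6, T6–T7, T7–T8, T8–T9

Checking the three conditions: (i) the bags cover all of {1, 2, 3, 4, 5, 6, 7, 8, 9, 10}; (ii) for each edge, some bag contains both endpoints; (iii) the bags containing any fixed vertex form a subtree. All hold, so the decomposition is valid with width 2 − 1 = 1.

Yes; width 1.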